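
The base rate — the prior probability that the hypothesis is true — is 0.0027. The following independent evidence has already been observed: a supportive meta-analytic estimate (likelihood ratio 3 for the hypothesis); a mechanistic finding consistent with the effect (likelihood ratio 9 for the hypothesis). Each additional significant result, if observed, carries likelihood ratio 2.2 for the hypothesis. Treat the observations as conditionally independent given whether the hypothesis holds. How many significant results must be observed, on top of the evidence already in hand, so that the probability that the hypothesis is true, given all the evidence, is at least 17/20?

6

Prior odds = 0.0027/0.9973 = 27/9973.
Combined Bayes factor of the evidence already in hand = 3 × 9 = 27.
Odds after that evidence = (27/9973) × 27 = 729/9973.
Target odds = 0.85/0.15 = 17/3.
Need 2.2ⁿ ≥ 17/3 ÷ (729/9973) = 169541/2187.
2.2⁵ = 51.53632 falls short of 169541/2187 but 2.2⁶ = 1771561/15625 reaches it, so n = 6.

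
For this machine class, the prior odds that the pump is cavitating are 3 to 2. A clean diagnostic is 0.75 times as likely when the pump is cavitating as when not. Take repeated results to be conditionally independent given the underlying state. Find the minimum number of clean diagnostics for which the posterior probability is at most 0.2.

Prior odds = 1.5.
Likelihood ratio per clean diagnostic = 0.75.
Target odds: 0.2 ÷ 0.8 = 0.25.
Need 1.5 × 0.75ⁿ ≤ 0.25, i.e. 0.75ⁿ ≤ 1/6.
0.75⁶ = 729/4096 is still above 1/6 but 0.75⁷ = 2187/16384 is at or below it, so n = 7.

7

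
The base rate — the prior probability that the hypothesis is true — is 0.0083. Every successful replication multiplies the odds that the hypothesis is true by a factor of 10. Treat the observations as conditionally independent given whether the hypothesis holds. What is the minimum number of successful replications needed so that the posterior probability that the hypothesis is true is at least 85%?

Prior odds: 0.0083 ÷ 0.9917 = 83/9917.
Likelihood ratio per successful replication = 10.
Target odds: 0.85 ÷ 0.15 = 17/3.
Need (83/9917) × 10ⁿ ≥ 17/3, i.e. 10ⁿ ≥ 168589/249.
10² = 100 falls short of 168589/249 but 10³ = 1000 reaches it, so n = 3.

3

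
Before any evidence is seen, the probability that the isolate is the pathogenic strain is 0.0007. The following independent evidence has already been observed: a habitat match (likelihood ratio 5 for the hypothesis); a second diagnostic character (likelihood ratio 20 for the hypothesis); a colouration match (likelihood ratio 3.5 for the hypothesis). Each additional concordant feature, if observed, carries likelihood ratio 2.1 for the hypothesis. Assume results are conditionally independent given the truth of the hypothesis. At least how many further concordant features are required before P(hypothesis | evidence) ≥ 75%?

4

Prior odds = 0.0007/0.9993 = 7/9993.
Combined Bayes factor of the evidence already in hand = 5 × 20 × 3.5 = 350.
Odds after that evidence = (7/9993) × 350 = 2450/9993.
Target odds = 0.75/0.25 = 3.
Need 2.1ⁿ ≥ 3 ÷ (2450/9993) = 29979/2450.
2.1³ = 9.261 falls short of 29979/2450 but 2.1⁴ = 19.4481 reaches it, so n = 4.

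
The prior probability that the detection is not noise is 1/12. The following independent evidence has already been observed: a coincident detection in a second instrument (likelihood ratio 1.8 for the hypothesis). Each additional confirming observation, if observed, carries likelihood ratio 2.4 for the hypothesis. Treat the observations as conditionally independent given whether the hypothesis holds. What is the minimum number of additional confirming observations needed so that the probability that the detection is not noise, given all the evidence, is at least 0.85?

5

Prior odds = (1/12)/(11/12) = 1/11.
Bayes factor of the evidence already in hand = 1.8.
Odds after that evidence = (1/11) × 1.8 = 9/55.
Target odds = 0.85/0.15 = 17/3.
Need 2.4ⁿ ≥ 17/3 ÷ (9/55) = 935/27.
2.4⁴ = 33.1776 falls short of 935/27 but 2.4⁵ = 79.62624 reaches it, so n = 5.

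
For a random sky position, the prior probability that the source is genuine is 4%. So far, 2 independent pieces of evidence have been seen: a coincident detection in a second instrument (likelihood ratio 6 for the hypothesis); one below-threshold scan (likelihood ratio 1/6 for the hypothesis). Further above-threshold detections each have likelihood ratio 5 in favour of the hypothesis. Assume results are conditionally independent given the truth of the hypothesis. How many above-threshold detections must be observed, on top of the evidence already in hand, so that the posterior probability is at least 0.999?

7

Prior odds = 0.04/0.96 = 1/24.
Combined Bayes factor of the evidence already in hand = 6 × (1/6) = 1.
Odds after that evidence = (1/24) × 1 = 1/24.
Target odds = 0.999/0.001 = 999.
Need 5ⁿ ≥ 999 ÷ (1/24) = 23976.
5⁶ = 15625 falls short of 23976 but 5⁷ = 78125 reaches it, so n = 7.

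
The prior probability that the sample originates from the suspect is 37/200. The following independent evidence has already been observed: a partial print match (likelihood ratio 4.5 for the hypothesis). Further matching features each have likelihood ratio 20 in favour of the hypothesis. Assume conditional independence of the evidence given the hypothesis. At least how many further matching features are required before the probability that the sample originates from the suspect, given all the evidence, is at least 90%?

1

Prior odds = 0.185/0.815 = 37/163.
Bayes factor of the evidence already in hand = 4.5.
Odds after that evidence = (37/163) × 4.5 = 333/326.
Target odds = 0.9/0.1 = 9.
Need 20ⁿ ≥ 9 ÷ (333/326) = 326/37.
20¹ = 20, which meets the required 326/37; so n = 1.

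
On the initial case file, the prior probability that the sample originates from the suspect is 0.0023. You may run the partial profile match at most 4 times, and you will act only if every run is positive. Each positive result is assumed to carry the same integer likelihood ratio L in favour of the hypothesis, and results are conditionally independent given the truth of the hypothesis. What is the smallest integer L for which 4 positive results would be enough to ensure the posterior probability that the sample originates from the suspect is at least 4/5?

7

Prior odds = 0.0023/0.9977 = 23/9977.
Target odds = 0.8/0.2 = 4.
Need L⁴ ≥ 4 ÷ (23/9977) = 39908/23.
6⁴ = 1296 < 39908/23 ≤ 2401 = 7⁴, so L = 7.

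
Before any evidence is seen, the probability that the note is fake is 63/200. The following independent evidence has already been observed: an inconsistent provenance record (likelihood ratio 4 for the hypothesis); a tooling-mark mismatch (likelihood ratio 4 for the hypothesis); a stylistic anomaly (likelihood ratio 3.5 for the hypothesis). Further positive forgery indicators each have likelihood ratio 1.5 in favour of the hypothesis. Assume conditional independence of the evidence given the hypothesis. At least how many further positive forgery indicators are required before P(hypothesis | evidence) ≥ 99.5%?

6

Prior odds = 0.315/0.685 = 63/137.
Combined Bayes factor of the evidence already in hand = 4 × 4 × 3.5 = 56.
Odds after that evidence = (63/137) × 56 = 3528/137.
Target odds = 0.995/0.005 = 199.
Need 1.5ⁿ ≥ 199 ÷ (3528/137) = 27263/3528.
1.5⁵ = 7.59375 falls short of 27263/3528 but 1.5⁶ = 11.390625 reaches it, so n = 6.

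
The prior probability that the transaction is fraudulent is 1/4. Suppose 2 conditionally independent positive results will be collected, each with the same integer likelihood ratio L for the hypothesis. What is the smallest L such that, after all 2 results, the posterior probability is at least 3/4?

Prior odds = 0.25/0.75 = 1/3.
Target odds = 0.75/0.25 = 3.
Need L² ≥ 3 ÷ (1/3) = 9.
2² = 4 < 9 ≤ 9 = 3², so L = 3.

3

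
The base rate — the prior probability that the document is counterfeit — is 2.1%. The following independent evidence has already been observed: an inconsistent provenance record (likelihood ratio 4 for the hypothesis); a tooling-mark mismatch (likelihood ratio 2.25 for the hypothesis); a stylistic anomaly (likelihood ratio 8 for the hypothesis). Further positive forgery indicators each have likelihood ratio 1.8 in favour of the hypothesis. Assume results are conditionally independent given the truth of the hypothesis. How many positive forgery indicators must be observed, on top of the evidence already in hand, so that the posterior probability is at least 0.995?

9

Prior odds = 0.021/0.979 = 21/979.
Combined Bayes factor of the evidence already in hand = 4 × 2.25 × 8 = 72.
Odds after that evidence = (21/979) × 72 = 1512/979.
Target odds = 0.995/0.005 = 199.
Need 1.8ⁿ ≥ 199 ÷ (1512/979) = 194821/1512.
1.8⁸ = 43046721/390625 falls short of 194821/1512 but 1.8⁹ = 387420489/1953125 reaches it, so n = 9.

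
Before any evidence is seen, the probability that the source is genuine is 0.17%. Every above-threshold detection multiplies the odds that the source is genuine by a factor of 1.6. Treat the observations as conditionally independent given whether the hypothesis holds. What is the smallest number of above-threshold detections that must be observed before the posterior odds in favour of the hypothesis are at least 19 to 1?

20

Prior odds = 0.0017/0.9983 = 17/9983.
Likelihood ratio per above-threshold detection = 1.6.
Target odds = 19.
Need (17/9983) × 1.6ⁿ ≥ 19, i.e. 1.6ⁿ ≥ 189677/17.
1.6¹⁹ ≈7555.79 falls short of 189677/17 but 1.6²⁰ ≈12089.3 reaches it, so n = 20.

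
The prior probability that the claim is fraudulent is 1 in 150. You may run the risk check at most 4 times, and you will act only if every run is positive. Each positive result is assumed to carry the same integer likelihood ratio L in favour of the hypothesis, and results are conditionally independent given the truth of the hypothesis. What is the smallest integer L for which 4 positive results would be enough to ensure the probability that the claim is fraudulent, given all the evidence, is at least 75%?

5

Prior odds = (1/150)/(149/150) = 1/149.
Target odds = 0.75/0.25 = 3.
Need L⁴ ≥ 3 ÷ (1/149) = 447.
4⁴ = 256 < 447 ≤ 625 = 5⁴, so L = 5.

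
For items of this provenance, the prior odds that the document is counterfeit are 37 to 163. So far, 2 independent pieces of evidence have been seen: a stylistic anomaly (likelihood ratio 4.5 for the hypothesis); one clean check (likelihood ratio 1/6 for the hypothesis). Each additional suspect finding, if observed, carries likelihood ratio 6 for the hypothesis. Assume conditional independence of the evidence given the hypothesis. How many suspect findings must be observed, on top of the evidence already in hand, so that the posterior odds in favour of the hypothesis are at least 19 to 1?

3

Prior odds = 37/163.
Combined Bayes factor of the evidence already in hand = 4.5 × (1/6) = 0.75.
Odds after that evidence = (37/163) × 0.75 = 111/652.
Target odds = 19.
Need 6ⁿ ≥ 19 ÷ (111/652) = 12388/111.
6² = 36 falls short of 12388/111 but 6³ = 216 reaches it, so n = 3.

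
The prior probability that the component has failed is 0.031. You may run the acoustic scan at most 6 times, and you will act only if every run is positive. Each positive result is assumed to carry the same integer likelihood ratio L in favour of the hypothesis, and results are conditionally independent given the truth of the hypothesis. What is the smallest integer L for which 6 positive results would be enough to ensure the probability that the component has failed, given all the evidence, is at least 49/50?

4

Prior odds = 0.031/0.969 = 31/969.
Target odds = 0.98/0.02 = 49.
Need L⁶ ≥ 49 ÷ (31/969) = 47481/31.
3⁶ = 729 < 47481/31 ≤ 4096 = 4⁶, so L = 4.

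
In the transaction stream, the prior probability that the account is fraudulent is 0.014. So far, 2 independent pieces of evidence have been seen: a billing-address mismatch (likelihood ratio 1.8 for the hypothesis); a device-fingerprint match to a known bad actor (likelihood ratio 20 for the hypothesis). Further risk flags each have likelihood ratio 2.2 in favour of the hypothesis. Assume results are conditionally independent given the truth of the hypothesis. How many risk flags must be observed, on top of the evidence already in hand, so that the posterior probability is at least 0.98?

6

Prior odds = 0.014/0.986 = 7/493.
Combined Bayes factor of the evidence already in hand = 1.8 × 20 = 36.
Odds after that evidence = (7/493) × 36 = 252/493.
Target odds = 0.98/0.02 = 49.
Need 2.2ⁿ ≥ 49 ÷ (252/493) = 3451/36.
2.2⁵ = 51.53632 falls short of 3451/36 but 2.2⁶ = 1771561/15625 reaches it, so n = 6.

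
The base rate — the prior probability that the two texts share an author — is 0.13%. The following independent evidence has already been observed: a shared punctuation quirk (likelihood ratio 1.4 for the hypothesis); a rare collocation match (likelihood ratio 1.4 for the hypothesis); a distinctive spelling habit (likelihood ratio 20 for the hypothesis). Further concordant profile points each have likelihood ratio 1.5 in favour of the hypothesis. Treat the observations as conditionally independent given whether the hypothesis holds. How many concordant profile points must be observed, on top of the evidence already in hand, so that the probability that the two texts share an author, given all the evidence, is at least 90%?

Prior odds = 0.0013/0.9987 = 13/9987.
Combined Bayes factor of the evidence already in hand = 1.4 × 1.4 × 20 = 39.2.
Odds after that evidence = (13/9987) × 39.2 = 2548/49935.
Target odds = 0.9/0.1 = 9.
Need 1.5ⁿ ≥ 9 ÷ (2548/49935) = 449415/2548.
1.5¹² = 531441/4096 falls short of 449415/2548 but 1.5¹³ = 1594323/8192 reaches it, so n = 13.

13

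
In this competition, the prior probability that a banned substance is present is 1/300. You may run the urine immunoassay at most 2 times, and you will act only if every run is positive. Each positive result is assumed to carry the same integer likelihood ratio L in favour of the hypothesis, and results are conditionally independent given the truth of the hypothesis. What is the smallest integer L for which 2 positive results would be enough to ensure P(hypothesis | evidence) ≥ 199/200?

244

Prior odds = (1/300)/(299/300) = 1/299.
Target odds = 0.995/0.005 = 199.
Need L² ≥ 199 ÷ (1/299) = 59501.
243² = 59049 < 59501 ≤ 59536 = 244², so L = 244.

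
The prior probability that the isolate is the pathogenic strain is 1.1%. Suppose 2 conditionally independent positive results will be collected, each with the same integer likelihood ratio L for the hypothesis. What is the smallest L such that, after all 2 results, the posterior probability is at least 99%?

Prior odds = 0.011/0.989 = 11/989.
Target odds = 0.99/0.01 = 99.
Need L² ≥ 99 ÷ (11/989) = 8901.
94² = 8836 < 8901 ≤ 9025 = 95², so L = 95.

95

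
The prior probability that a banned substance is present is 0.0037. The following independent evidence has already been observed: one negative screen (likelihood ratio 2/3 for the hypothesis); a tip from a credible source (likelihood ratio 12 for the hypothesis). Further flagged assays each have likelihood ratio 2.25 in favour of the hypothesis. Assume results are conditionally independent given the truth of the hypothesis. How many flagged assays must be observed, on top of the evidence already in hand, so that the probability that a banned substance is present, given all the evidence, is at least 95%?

Prior odds = 0.0037/0.9963 = 37/9963.
Combined Bayes factor of the evidence already in hand = (2/3) × 12 = 8.
Odds after that evidence = (37/9963) × 8 = 296/9963.
Target odds = 0.95/0.05 = 19.
Need 2.25ⁿ ≥ 19 ÷ (296/9963) = 189297/296.
2.25⁷ = 4782969/16384 falls short of 189297/296 but 2.25⁸ = 43046721/65536 reaches it, so n = 8.

8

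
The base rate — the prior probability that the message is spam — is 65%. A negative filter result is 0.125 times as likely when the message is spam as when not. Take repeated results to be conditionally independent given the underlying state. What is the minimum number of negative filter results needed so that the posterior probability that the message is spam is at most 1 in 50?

Prior odds = 0.65/0.35 = 13/7.
Likelihood ratio per negative filter result = 0.125.
Target posterior odds = 0.02/0.98 = 1/49.
Need (13/7) × 0.125ⁿ ≤ 1/49, i.e. 0.125ⁿ ≤ 1/91.
0.125² = 0.015625 is still above 1/91 but 0.125³ = 0.001953125 is at or below it, so n = 3.

3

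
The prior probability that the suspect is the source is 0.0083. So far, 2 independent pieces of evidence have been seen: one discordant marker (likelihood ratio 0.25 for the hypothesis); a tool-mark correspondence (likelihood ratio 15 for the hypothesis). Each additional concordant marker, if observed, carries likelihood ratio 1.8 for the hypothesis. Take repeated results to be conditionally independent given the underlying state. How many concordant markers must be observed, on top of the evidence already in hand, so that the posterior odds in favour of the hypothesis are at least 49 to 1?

Prior odds = 0.0083/0.9917 = 83/9917.
Combined Bayes factor of the evidence already in hand = 0.25 × 15 = 3.75.
Odds after that evidence = (83/9917) × 3.75 = 1245/39668.
Target odds = 49.
Need 1.8ⁿ ≥ 49 ÷ (1245/39668) = 1943732/1245.
1.8¹² ≈1156.83 falls short of 1943732/1245 but 1.8¹³ ≈2082.3 reaches it, so n = 13.

13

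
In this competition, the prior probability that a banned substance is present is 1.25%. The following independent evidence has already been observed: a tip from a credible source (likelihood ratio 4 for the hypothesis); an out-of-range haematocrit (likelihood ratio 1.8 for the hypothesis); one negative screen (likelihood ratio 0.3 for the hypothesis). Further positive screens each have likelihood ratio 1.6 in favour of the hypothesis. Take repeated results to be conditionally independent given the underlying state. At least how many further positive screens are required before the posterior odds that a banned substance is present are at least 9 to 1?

13

Prior odds = 0.0125/0.9875 = 1/79.
Combined Bayes factor of the evidence already in hand = 4 × 1.8 × 0.3 = 2.16.
Odds after that evidence = (1/79) × 2.16 = 54/1975.
Target odds = 9.
Need 1.6ⁿ ≥ 9 ÷ (54/1975) = 1975/6.
1.6¹² ≈281.475 falls short of 1975/6 but 1.6¹³ ≈450.36 reaches it, so n = 13.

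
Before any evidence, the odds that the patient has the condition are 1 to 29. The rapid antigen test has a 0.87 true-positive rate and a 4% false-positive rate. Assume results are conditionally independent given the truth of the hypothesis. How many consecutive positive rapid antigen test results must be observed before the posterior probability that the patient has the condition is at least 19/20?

3

Prior odds = 1/29.
Likelihood ratio of a positive result = 0.87/0.04 = 21.75.
Target posterior odds = 0.95/0.05 = 19.
Require 21.75ⁿ ≥ 19 ÷ (1/29) = 551.
21.75² = 473.0625 falls short of 551 but 21.75³ = 658503/64 reaches it, so n = 3.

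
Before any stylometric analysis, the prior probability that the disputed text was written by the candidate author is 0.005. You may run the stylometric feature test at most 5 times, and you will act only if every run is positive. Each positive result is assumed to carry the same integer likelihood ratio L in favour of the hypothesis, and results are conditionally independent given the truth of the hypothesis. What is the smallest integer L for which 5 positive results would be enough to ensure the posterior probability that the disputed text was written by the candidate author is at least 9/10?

5

Prior odds = 0.005/0.995 = 1/199.
Target odds = 0.9/0.1 = 9.
Need L⁵ ≥ 9 ÷ (1/199) = 1791.
4⁵ = 1024 < 1791 ≤ 3125 = 5⁵, so L = 5.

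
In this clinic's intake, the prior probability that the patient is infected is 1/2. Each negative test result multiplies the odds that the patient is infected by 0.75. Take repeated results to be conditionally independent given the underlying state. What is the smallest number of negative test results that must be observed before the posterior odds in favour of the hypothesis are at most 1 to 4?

Prior odds: 0.5 ÷ 0.5 = 1.
Likelihood ratio per negative test result = 0.75.
Target odds = 0.25.
Require 0.75ⁿ ≤ 0.25 ÷ 1 = 0.25.
0.75⁴ = 0.31640625 is still above 0.25 but 0.75⁵ = 243/1024 is at or below it, so n = 5.

5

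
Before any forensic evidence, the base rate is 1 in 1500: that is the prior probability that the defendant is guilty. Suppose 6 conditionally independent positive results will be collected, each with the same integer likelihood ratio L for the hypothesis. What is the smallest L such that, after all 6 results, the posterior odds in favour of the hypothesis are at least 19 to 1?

Prior odds = (1/1500)/(1499/1500) = 1/1499.
Target odds = 19.
Need L⁶ ≥ 19 ÷ (1/1499) = 28481.
5⁶ = 15625 < 28481 ≤ 46656 = 6⁶, so L = 6.

6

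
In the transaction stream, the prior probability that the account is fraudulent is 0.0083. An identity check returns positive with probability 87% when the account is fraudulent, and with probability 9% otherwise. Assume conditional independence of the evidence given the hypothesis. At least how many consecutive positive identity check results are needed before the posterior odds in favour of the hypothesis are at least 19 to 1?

4

Prior odds: 0.0083 ÷ 0.9917 = 83/9917.
Likelihood ratio of a positive result = 0.87/0.09 = 29/3.
Target odds = 19.
Require (29/3)ⁿ ≥ 19 ÷ (83/9917) = 188423/83.
(29/3)³ = 24389/27 falls short of 188423/83 but (29/3)⁴ = 707281/81 reaches it, so n = 4.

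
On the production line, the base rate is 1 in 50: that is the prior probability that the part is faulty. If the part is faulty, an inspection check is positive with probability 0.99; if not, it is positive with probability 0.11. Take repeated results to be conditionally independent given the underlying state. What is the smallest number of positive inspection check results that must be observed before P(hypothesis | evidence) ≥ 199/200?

5

Prior odds: 0.02 ÷ 0.98 = 1/49.
Likelihood ratio of a positive = 0.99/0.11 = 9.
Target odds: 0.995 ÷ 0.005 = 199.
Require 9ⁿ ≥ 199 ÷ (1/49) = 9751.
9⁴ = 6561 falls short of 9751 but 9⁵ = 59049 reaches it, so n = 5.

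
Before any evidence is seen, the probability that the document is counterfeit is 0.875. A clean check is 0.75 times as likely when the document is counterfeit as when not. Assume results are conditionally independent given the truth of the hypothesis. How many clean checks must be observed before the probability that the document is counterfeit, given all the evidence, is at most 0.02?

Prior odds: 0.875 ÷ 0.125 = 7.
Likelihood ratio per clean check = 0.75.
Target odds: 0.02 ÷ 0.98 = 1/49.
Need 7 × 0.75ⁿ ≤ 1/49, i.e. 0.75ⁿ ≤ 1/343.
0.75²⁰ ≈0.00317121 is still above 1/343 but 0.75²¹ ≈0.00237841 is at or below it, so n = 21.

21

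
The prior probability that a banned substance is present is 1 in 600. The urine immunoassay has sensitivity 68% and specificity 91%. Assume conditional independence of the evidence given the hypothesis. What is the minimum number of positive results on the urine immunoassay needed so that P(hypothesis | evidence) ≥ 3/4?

Prior odds = (1/600)/(599/600) = 1/599.
False-positive rate = 1 − 0.91 = 0.09; likelihood ratio of a positive = 0.68/0.09 = 68/9.
Target posterior odds = 0.75/0.25 = 3.
Need (1/599) × (68/9)ⁿ ≥ 3, i.e. (68/9)ⁿ ≥ 1797.
(68/9)³ = 314432/729 falls short of 1797 but (68/9)⁴ = 21381376/6561 reaches it, so n = 4.

4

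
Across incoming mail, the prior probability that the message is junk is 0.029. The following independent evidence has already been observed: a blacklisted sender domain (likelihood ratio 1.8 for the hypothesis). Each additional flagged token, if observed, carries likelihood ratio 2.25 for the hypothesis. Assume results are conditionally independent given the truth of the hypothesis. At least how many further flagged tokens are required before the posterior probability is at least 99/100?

10

Prior odds = 0.029/0.971 = 29/971.
Bayes factor of the evidence already in hand = 1.8.
Odds after that evidence = (29/971) × 1.8 = 261/4855.
Target odds = 0.99/0.01 = 99.
Need 2.25ⁿ ≥ 99 ÷ (261/4855) = 53405/29.
2.25⁹ = 387420489/262144 falls short of 53405/29 but 2.25¹⁰ ≈3325.26 reaches it, so n = 10.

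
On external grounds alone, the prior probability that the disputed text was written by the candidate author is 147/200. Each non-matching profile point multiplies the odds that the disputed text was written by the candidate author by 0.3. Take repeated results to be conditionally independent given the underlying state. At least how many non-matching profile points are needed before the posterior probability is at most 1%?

5

Prior odds: 0.735 ÷ 0.265 = 147/53.
Likelihood ratio per non-matching profile point = 0.3.
Target posterior odds = 0.01/0.99 = 1/99.
Require 0.3ⁿ ≤ 1/99 ÷ (147/53) = 53/14553.
0.3⁴ = 0.0081 is still above 53/14553 but 0.3⁵ = 243/100000 is at or below it, so n = 5.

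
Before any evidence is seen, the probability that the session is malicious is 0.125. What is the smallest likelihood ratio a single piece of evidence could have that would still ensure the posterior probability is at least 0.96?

Prior odds = 0.125/0.875 = 1/7.
Target odds = 0.96/0.04 = 24.
Required Bayes factor = 24 ÷ (1/7) = 168.

168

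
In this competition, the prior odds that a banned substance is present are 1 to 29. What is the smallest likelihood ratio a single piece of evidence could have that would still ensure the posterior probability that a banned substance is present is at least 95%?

551

Prior odds = 1/29.
Target odds = 0.95/0.05 = 19.
Required Bayes factor = 19 ÷ (1/29) = 551.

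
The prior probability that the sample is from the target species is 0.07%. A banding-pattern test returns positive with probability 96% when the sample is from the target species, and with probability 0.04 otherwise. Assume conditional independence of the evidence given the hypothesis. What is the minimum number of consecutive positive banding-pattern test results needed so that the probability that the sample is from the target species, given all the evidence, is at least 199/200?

Prior odds: 0.0007 ÷ 0.9993 = 7/9993.
Likelihood ratio of a positive result = 0.96/0.04 = 24.
Target posterior odds = 0.995/0.005 = 199.
Require 24ⁿ ≥ 199 ÷ (7/9993) = 1988607/7.
24³ = 13824 falls short of 1988607/7 but 24⁴ = 331776 reaches it, so n = 4.

4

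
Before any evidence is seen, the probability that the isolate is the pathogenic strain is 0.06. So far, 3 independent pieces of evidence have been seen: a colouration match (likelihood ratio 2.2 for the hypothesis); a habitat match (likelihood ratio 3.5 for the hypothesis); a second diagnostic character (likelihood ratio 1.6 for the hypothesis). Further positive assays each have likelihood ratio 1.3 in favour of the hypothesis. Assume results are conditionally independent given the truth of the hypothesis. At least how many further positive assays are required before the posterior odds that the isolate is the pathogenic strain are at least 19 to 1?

Prior odds = 0.06/0.94 = 3/47.
Combined Bayes factor of the evidence already in hand = 2.2 × 3.5 × 1.6 = 12.32.
Odds after that evidence = (3/47) × 12.32 = 924/1175.
Target odds = 19.
Need 1.3ⁿ ≥ 19 ÷ (924/1175) = 22325/924.
1.3¹² ≈23.2981 falls short of 22325/924 but 1.3¹³ ≈30.2875 reaches it, so n = 13.

13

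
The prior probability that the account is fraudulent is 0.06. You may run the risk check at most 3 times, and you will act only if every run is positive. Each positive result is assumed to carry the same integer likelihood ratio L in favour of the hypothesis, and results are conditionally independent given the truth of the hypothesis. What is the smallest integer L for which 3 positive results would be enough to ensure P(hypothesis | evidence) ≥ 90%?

6

Prior odds = 0.06/0.94 = 3/47.
Target odds = 0.9/0.1 = 9.
Need L³ ≥ 9 ÷ (3/47) = 141.
5³ = 125 < 141 ≤ 216 = 6³, so L = 6.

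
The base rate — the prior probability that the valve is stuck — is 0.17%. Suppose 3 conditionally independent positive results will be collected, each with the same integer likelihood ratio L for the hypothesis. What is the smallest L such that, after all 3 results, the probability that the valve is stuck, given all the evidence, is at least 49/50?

31

Prior odds = 0.0017/0.9983 = 17/9983.
Target odds = 0.98/0.02 = 49.
Need L³ ≥ 49 ÷ (17/9983) = 489167/17.
30³ = 27000 < 489167/17 ≤ 29791 = 31³, so L = 31.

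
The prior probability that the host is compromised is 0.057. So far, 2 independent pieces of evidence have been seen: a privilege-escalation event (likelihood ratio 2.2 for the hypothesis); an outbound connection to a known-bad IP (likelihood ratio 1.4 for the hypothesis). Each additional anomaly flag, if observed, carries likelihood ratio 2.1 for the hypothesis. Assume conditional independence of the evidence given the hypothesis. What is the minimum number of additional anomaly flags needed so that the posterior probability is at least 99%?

9

Prior odds = 0.057/0.943 = 57/943.
Combined Bayes factor of the evidence already in hand = 2.2 × 1.4 = 3.08.
Odds after that evidence = (57/943) × 3.08 = 4389/23575.
Target odds = 0.99/0.01 = 99.
Need 2.1ⁿ ≥ 99 ÷ (4389/23575) = 70725/133.
2.1⁸ ≈378.229 falls short of 70725/133 but 2.1⁹ ≈794.28 reaches it, so n = 9.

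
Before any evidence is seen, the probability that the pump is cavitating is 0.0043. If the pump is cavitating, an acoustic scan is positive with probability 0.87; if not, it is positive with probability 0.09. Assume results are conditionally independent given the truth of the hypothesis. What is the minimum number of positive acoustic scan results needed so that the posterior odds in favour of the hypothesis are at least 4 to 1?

Prior odds = 0.0043/0.9957 = 43/9957.
Likelihood ratio of a positive = 0.87/0.09 = 29/3.
Target odds = 4.
Require (29/3)ⁿ ≥ 4 ÷ (43/9957) = 39828/43.
(29/3)³ = 24389/27 falls short of 39828/43 but (29/3)⁴ = 707281/81 reaches it, so n = 4.

4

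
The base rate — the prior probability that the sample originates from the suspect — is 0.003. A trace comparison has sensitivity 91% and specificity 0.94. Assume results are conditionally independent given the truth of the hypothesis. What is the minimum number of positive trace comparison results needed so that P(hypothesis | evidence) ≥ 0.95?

4

Prior odds = 0.003/0.997 = 3/997.
False-positive rate = 1 − 0.94 = 0.06; likelihood ratio of a positive = 0.91/0.06 = 91/6.
Target posterior odds = 0.95/0.05 = 19.
Need (3/997) × (91/6)ⁿ ≥ 19, i.e. (91/6)ⁿ ≥ 18943/3.
(91/6)³ = 753571/216 falls short of 18943/3 but (91/6)⁴ = 68574961/1296 reaches it, so n = 4.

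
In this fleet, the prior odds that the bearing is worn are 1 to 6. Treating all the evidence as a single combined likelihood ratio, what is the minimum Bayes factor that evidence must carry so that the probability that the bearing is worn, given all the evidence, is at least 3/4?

Prior odds = 1/6.
Target odds = 0.75/0.25 = 3.
Required Bayes factor = 3 ÷ (1/6) = 18.

18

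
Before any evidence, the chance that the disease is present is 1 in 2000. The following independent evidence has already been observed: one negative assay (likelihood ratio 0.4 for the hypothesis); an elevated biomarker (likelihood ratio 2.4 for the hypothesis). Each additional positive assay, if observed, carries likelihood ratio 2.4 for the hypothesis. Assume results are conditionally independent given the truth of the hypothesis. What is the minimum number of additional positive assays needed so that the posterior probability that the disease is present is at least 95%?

13

Prior odds = 0.0005/0.9995 = 1/1999.
Combined Bayes factor of the evidence already in hand = 0.4 × 2.4 = 0.96.
Odds after that evidence = (1/1999) × 0.96 = 24/49975.
Target odds = 0.95/0.05 = 19.
Need 2.4ⁿ ≥ 19 ÷ (24/49975) = 949525/24.
2.4¹² ≈36520.3 falls short of 949525/24 but 2.4¹³ ≈87648.8 reaches it, so n = 13.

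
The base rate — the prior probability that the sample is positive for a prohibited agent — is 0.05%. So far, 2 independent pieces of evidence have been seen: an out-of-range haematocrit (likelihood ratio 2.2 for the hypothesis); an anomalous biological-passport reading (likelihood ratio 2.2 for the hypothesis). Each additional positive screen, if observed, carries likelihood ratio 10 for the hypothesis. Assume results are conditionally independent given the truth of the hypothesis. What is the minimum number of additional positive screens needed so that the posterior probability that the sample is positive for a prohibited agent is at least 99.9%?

Prior odds = 0.0005/0.9995 = 1/1999.
Combined Bayes factor of the evidence already in hand = 2.2 × 2.2 = 4.84.
Odds after that evidence = (1/1999) × 4.84 = 121/49975.
Target odds = 0.999/0.001 = 999.
Need 10ⁿ ≥ 999 ÷ (121/49975) = 49925025/121.
10⁵ = 100000 falls short of 49925025/121 but 10⁶ = 1000000 reaches it, so n = 6.

6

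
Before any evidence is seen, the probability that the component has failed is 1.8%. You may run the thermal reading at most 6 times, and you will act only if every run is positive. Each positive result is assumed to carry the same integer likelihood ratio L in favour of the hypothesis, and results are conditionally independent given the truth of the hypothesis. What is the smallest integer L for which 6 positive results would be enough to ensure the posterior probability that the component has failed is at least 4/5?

3

Prior odds = 0.018/0.982 = 9/491.
Target odds = 0.8/0.2 = 4.
Need L⁶ ≥ 4 ÷ (9/491) = 1964/9.
2⁶ = 64 < 1964/9 ≤ 729 = 3⁶, so L = 3.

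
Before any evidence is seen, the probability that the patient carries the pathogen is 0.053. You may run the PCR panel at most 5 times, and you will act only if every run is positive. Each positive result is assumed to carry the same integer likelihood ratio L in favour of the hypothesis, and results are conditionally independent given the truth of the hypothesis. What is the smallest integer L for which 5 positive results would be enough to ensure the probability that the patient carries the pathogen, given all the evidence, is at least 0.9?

Prior odds = 0.053/0.947 = 53/947.
Target odds = 0.9/0.1 = 9.
Need L⁵ ≥ 9 ÷ (53/947) = 8523/53.
2⁵ = 32 < 8523/53 ≤ 243 = 3⁵, so L = 3.

3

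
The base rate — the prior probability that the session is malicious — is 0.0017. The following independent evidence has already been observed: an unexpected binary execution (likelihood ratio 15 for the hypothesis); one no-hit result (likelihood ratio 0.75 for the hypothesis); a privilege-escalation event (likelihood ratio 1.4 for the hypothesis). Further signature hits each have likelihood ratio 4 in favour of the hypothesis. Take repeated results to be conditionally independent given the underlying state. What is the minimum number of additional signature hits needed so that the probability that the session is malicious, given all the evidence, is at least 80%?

4

Prior odds = 0.0017/0.9983 = 17/9983.
Combined Bayes factor of the evidence already in hand = 15 × 0.75 × 1.4 = 15.75.
Odds after that evidence = (17/9983) × 15.75 = 1071/39932.
Target odds = 0.8/0.2 = 4.
Need 4ⁿ ≥ 4 ÷ (1071/39932) = 159728/1071.
4³ = 64 falls short of 159728/1071 but 4⁴ = 256 reaches it, so n = 4.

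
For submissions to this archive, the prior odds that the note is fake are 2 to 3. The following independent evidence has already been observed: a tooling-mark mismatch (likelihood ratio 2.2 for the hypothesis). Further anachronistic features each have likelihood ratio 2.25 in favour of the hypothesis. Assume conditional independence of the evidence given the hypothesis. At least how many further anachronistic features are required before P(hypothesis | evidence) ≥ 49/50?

5

Prior odds = 2/3.
Bayes factor of the evidence already in hand = 2.2.
Odds after that evidence = (2/3) × 2.2 = 22/15.
Target odds = 0.98/0.02 = 49.
Need 2.25ⁿ ≥ 49 ÷ (22/15) = 735/22.
2.25⁴ = 25.62890625 falls short of 735/22 but 2.25⁵ = 59049/1024 reaches it, so n = 5.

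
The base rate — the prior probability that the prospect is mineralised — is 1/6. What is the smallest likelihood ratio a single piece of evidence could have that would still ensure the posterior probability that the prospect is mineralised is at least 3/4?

Prior odds = (1/6)/(5/6) = 0.2.
Target odds = 0.75/0.25 = 3.
Required Bayes factor = 3 ÷ 0.2 = 15.

15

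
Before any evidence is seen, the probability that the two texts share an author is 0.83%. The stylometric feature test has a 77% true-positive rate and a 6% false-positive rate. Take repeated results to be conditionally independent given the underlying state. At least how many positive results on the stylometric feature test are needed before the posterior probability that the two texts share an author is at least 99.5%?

Prior odds: 0.0083 ÷ 0.9917 = 83/9917.
Likelihood ratio of a positive result = 0.77/0.06 = 77/6.
Target posterior odds = 0.995/0.005 = 199.
Require (77/6)ⁿ ≥ 199 ÷ (83/9917) = 1973483/83.
(77/6)³ = 456533/216 falls short of 1973483/83 but (77/6)⁴ = 35153041/1296 reaches it, so n = 4.

4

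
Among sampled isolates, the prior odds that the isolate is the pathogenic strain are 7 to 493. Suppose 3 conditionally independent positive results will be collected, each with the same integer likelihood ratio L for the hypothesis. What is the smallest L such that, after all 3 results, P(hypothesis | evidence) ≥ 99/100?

20

Prior odds = 7/493.
Target odds = 0.99/0.01 = 99.
Need L³ ≥ 99 ÷ (7/493) = 48807/7.
19³ = 6859 < 48807/7 ≤ 8000 = 20³, so L = 20.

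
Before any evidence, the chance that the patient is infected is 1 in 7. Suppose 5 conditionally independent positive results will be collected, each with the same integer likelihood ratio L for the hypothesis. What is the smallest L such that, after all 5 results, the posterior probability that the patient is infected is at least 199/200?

5

Prior odds = (1/7)/(6/7) = 1/6.
Target odds = 0.995/0.005 = 199.
Need L⁵ ≥ 199 ÷ (1/6) = 1194.
4⁵ = 1024 < 1194 ≤ 3125 = 5⁵, so L = 5.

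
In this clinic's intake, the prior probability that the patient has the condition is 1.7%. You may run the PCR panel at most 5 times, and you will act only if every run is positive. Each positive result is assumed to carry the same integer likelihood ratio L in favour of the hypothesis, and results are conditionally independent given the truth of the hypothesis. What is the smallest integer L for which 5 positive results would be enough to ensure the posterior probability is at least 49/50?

5

Prior odds = 0.017/0.983 = 17/983.
Target odds = 0.98/0.02 = 49.
Need L⁵ ≥ 49 ÷ (17/983) = 48167/17.
4⁵ = 1024 < 48167/17 ≤ 3125 = 5⁵, so L = 5.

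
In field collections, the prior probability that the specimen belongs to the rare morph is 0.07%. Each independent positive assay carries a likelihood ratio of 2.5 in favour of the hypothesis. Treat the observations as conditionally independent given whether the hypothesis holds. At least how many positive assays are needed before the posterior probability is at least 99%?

Prior odds: 0.0007 ÷ 0.9993 = 7/9993.
Likelihood ratio per positive assay = 2.5.
Target posterior odds = 0.99/0.01 = 99.
Need (7/9993) × 2.5ⁿ ≥ 99, i.e. 2.5ⁿ ≥ 989307/7.
2.5¹² = 244140625/4096 falls short of 989307/7 but 2.5¹³ ≈149012 reaches it, so n = 13.

13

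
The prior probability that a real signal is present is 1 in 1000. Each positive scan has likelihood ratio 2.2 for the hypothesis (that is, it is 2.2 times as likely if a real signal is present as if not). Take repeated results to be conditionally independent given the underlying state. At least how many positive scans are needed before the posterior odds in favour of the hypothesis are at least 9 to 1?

Prior odds: 0.001 ÷ 0.999 = 1/999.
Likelihood ratio per positive scan = 2.2.
Target odds = 9.
Require 2.2ⁿ ≥ 9 ÷ (1/999) = 8991.
2.2¹¹ ≈5843.18 falls short of 8991 but 2.2¹² ≈12855 reaches it, so n = 12.

12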